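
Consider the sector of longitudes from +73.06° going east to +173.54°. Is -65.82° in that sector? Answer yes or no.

Band width going east from +73.06° to +173.54°: ((173.54 − 73.06) mod 360) = 100.48°.
Offset of -65.82° east of the west edge: ((-65.82 − 73.06) mod 360) = 221.12°.
221.12° > 100.48° ⇒ outside.

No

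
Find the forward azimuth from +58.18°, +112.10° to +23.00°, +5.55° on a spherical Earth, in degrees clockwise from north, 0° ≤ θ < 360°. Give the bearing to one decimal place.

Δλ = 5.55 − 112.10 = -106.55°.
θ = atan2( sin Δλ · cos φ₂ , cos φ₁ · sin φ₂ − sin φ₁ · cos φ₂ · cos Δλ )
  = atan2(-0.88237, 0.42881) = -64.081° → normalised to [0°, 360°): 295.919°.

295.9°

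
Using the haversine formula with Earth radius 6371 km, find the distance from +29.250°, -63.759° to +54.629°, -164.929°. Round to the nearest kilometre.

Δλ = -164.929 − -63.759 = -101.170°.
Δφ = 54.629 − 29.250 = 25.379°.
a = sin²(Δφ/2) + cos φ₁ · cos φ₂ · sin²(Δλ/2) = 0.349704.
c = 2·atan2(√a, √(1−a)) = 1.26548 rad → d = 6371·c ≈ 8062.40 km.

8062 km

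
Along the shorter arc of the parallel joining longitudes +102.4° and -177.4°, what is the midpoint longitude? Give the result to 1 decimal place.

Signed shortest Δλ from +102.4° to -177.4° is +80.2°.
Midpoint longitude = +102.4° + (+80.2°)/2 = +102.4° + 40.1° = +142.5°.
(The naïve average (+102.4 + -177.4)/2 = -37.5° is on the wrong side of the globe.)

+142.5°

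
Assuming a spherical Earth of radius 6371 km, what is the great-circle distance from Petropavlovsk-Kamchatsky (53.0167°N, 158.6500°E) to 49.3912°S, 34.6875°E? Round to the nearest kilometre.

Δλ = 34.6875 − 158.6500 = -123.9625°.
Δφ = -49.3912 − 53.0167 = -102.4079°.
a = sin²(Δφ/2) + cos φ₁ · cos φ₂ · sin²(Δλ/2) = 0.912591.
c = 2·atan2(√a, √(1−a)) = 2.54132 rad → d = 6371·c ≈ 16190.75 km.

16191 km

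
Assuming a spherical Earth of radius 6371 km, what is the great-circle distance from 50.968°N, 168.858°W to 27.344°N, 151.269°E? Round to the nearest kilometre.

4245 km

Δλ = 151.269 − -168.858 = 320.127°; wrapped into (−180°, 180°]: -39.873°.
Δφ = 27.344 − 50.968 = -23.624°.
a = sin²(Δφ/2) + cos φ₁ · cos φ₂ · sin²(Δλ/2) = 0.106941.
c = 2·atan2(√a, √(1−a)) = 0.66629 rad → d = 6371·c ≈ 4244.95 km.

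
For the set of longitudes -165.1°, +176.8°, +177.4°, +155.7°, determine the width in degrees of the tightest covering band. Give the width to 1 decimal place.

39.2°

Sort the longitudes: -165.1°, +155.7°, +176.8°, +177.4°.
Eastward gaps between consecutive values (wrapping around): 320.8°, 21.1°, 0.6°, 17.5°.
Largest gap = 320.8° ⇒ minimal covering band is its complement: 360° − 320.8° = 39.2°.
Band runs from +155.7° eastward to -165.1°, crossing the antimeridian.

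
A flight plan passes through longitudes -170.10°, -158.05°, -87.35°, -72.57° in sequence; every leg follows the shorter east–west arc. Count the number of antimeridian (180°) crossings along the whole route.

0

Leg 1: -170.10° → -158.05°, shortest Δλ = 12.05° (east) — does not cross 180°.
Leg 2: -158.05° → -87.35°, shortest Δλ = 70.7° (east) — does not cross 180°.
Leg 3: -87.35° → -72.57°, shortest Δλ = 14.78° (east) — does not cross 180°.
Total crossings: 0.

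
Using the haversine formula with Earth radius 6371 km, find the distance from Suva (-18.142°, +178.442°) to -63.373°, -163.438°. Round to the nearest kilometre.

5216 km

Δλ = -163.438 − 178.442 = -341.880°; wrapped into (−180°, 180°]: 18.120°.
Δφ = -63.373 − -18.142 = -45.231°.
a = sin²(Δφ/2) + cos φ₁ · cos φ₂ · sin²(Δλ/2) = 0.158436.
c = 2·atan2(√a, √(1−a)) = 0.81876 rad → d = 6371·c ≈ 5216.31 km.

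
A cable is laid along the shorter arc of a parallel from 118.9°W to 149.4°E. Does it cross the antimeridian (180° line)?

Naïve |149.4 − -118.9| = 268.3° > 180°, so the shorter arc goes the other way round — across 180°.
Signed shortest Δλ = ((149.4 − -118.9 + 180) mod 360) − 180 = -91.7°.
Going west by 91.7° from -118.9° passes through 180° before reaching +149.4°.

Yes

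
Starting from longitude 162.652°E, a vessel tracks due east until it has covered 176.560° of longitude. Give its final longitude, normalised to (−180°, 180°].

20.788°W

Start at +162.652°; shift +176.560° → +339.212°.
+339.212° lies outside (−180°, 180°]; subtract 360° → -20.788°.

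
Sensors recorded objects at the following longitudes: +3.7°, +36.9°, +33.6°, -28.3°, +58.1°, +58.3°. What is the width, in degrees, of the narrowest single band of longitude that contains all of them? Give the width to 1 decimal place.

86.6°

Sort the longitudes: -28.3°, +3.7°, +33.6°, +36.9°, +58.1°, +58.3°.
Eastward gaps between consecutive values (wrapping around): 32.0°, 29.9°, 3.3°, 21.2°, 0.2°, 273.4°.
Largest gap = 273.4° ⇒ minimal covering band is its complement: 360° − 273.4° = 86.6°.
Band runs from -28.3° eastward to +58.3°.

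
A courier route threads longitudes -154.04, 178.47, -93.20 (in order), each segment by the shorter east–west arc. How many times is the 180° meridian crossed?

2

Leg 1: -154.04° → +178.47°, shortest Δλ = -27.49° (west) — crosses 180°.
Leg 2: +178.47° → -93.20°, shortest Δλ = 88.33° (east) — crosses 180°.
Total crossings: 2.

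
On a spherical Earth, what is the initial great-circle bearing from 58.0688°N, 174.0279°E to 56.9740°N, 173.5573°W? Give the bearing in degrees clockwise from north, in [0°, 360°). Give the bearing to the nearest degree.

94°

Δλ = -173.5573 − 174.0279 = -347.5852°; wrapped into (−180°, 180°]: 12.4148°.
θ = atan2( sin Δλ · cos φ₂ , cos φ₁ · sin φ₂ − sin φ₁ · cos φ₂ · cos Δλ )
  = atan2(0.11717, -0.00829) = 94.047° → normalised to [0°, 360°): 94.047°.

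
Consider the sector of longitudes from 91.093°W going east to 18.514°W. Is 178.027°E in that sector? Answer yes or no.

Band width going east from -91.093° to -18.514°: ((-18.514 − -91.093) mod 360) = 72.579°.
Offset of +178.027° east of the west edge: ((178.027 − -91.093) mod 360) = 269.120°.
269.120° > 72.579° ⇒ outside.

No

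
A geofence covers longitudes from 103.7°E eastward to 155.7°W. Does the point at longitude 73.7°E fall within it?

No

Band width going east from +103.7° to -155.7°: ((-155.7 − 103.7) mod 360) = 100.6°.
Offset of +73.7° east of the west edge: ((73.7 − 103.7) mod 360) = 330.0°.
330.0° > 100.6° ⇒ outside.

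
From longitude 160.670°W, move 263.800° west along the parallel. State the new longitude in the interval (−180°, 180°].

64.470°W

Start at -160.670°; shift −263.800° → -424.470°.
-424.470° lies outside (−180°, 180°]; add 360° → -64.470°.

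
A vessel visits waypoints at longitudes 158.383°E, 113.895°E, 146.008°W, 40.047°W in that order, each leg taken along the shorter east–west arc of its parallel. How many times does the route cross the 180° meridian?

1

Leg 1: +158.383° → +113.895°, shortest Δλ = -44.488° (west) — does not cross 180°.
Leg 2: +113.895° → -146.008°, shortest Δλ = 100.097° (east) — crosses 180°.
Leg 3: -146.008° → -40.047°, shortest Δλ = 105.961° (east) — does not cross 180°.
Total crossings: 1.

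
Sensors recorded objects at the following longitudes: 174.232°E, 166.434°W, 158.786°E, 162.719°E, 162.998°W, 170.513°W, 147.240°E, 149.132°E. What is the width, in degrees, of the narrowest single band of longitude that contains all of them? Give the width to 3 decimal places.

49.762°

Sort the longitudes: -170.513°, -166.434°, -162.998°, +147.240°, +149.132°, +158.786°, +162.719°, +174.232°.
Eastward gaps between consecutive values (wrapping around): 4.079°, 3.436°, 310.238°, 1.892°, 9.654°, 3.933°, 11.513°, 15.255°.
Largest gap = 310.238° ⇒ minimal covering band is its complement: 360° − 310.238° = 49.762°.
Band runs from +147.240° eastward to -162.998°, crossing the antimeridian.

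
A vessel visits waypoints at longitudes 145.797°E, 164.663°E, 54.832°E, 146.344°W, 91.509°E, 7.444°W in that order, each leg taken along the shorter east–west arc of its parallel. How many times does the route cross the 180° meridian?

Leg 1: +145.797° → +164.663°, shortest Δλ = 18.866° (east) — does not cross 180°.
Leg 2: +164.663° → +54.832°, shortest Δλ = -109.831° (west) — does not cross 180°.
Leg 3: +54.832° → -146.344°, shortest Δλ = 158.824° (east) — crosses 180°.
Leg 4: -146.344° → +91.509°, shortest Δλ = -122.147° (west) — crosses 180°.
Leg 5: +91.509° → -7.444°, shortest Δλ = -98.953° (west) — does not cross 180°.
Total crossings: 2.

2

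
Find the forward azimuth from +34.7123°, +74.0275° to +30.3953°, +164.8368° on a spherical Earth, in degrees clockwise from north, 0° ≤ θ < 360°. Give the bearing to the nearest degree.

64°

Δλ = 164.8368 − 74.0275 = 90.8093°.
θ = atan2( sin Δλ · cos φ₂ , cos φ₁ · sin φ₂ − sin φ₁ · cos φ₂ · cos Δλ )
  = atan2(0.86247, 0.42285) = 63.882° → normalised to [0°, 360°): 63.882°.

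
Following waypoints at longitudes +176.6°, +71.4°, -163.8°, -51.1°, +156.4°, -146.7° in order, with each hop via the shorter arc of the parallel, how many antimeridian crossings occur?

3

Leg 1: +176.6° → +71.4°, shortest Δλ = -105.2° (west) — does not cross 180°.
Leg 2: +71.4° → -163.8°, shortest Δλ = 124.8° (east) — crosses 180°.
Leg 3: -163.8° → -51.1°, shortest Δλ = 112.7° (east) — does not cross 180°.
Leg 4: -51.1° → +156.4°, shortest Δλ = -152.5° (west) — crosses 180°.
Leg 5: +156.4° → -146.7°, shortest Δλ = 56.9° (east) — crosses 180°.
Total crossings: 3.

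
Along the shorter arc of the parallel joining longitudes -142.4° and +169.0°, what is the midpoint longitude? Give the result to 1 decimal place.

Signed shortest Δλ from -142.4° to +169.0° is -48.6°.
Midpoint longitude = -142.4° + (-48.6°)/2 = -142.4° − 24.3° = -166.7°.
(The naïve average (-142.4 + +169.0)/2 = 13.3° is on the wrong side of the globe.)

-166.7°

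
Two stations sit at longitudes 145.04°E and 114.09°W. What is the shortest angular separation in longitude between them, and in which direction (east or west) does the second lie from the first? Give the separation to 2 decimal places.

Raw difference: -114.09 − 145.04 = -259.13°.
Normalise into (−180°, 180°]: -259.13° + 360° = 100.87°.
Positive ⇒ the second point lies to the east; separation 100.87°.

100.87° east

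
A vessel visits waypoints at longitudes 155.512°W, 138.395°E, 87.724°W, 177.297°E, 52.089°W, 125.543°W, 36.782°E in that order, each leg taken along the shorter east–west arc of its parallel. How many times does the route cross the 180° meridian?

4

Leg 1: -155.512° → +138.395°, shortest Δλ = -66.093° (west) — crosses 180°.
Leg 2: +138.395° → -87.724°, shortest Δλ = 133.881° (east) — crosses 180°.
Leg 3: -87.724° → +177.297°, shortest Δλ = -94.979° (west) — crosses 180°.
Leg 4: +177.297° → -52.089°, shortest Δλ = 130.614° (east) — crosses 180°.
Leg 5: -52.089° → -125.543°, shortest Δλ = -73.454° (west) — does not cross 180°.
Leg 6: -125.543° → +36.782°, shortest Δλ = 162.325° (east) — does not cross 180°.
Total crossings: 4.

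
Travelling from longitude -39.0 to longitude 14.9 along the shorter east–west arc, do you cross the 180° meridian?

Signed shortest Δλ = ((14.9 − -39.0 + 180) mod 360) − 180 = 53.9°.
Going east by 53.9° from -39.0° reaches +14.9° without touching 180°.

No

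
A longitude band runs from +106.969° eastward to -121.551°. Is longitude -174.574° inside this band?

Yes

Band width going east from +106.969° to -121.551°: ((-121.551 − 106.969) mod 360) = 131.480°.
Offset of -174.574° east of the west edge: ((-174.574 − 106.969) mod 360) = 78.457°.
78.457° ≤ 131.480° ⇒ inside.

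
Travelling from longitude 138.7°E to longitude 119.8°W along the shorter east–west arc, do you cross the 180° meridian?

Yes

Naïve |-119.8 − 138.7| = 258.5° > 180°, so the shorter arc goes the other way round — across 180°.
Signed shortest Δλ = ((-119.8 − 138.7 + 180) mod 360) − 180 = 101.5°.
Going east by 101.5° from +138.7° passes through 180° before reaching -119.8°.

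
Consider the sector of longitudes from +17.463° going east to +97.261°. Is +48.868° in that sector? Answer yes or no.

Yes

Band width going east from +17.463° to +97.261°: ((97.261 − 17.463) mod 360) = 79.798°.
Offset of +48.868° east of the west edge: ((48.868 − 17.463) mod 360) = 31.405°.
31.405° ≤ 79.798° ⇒ inside.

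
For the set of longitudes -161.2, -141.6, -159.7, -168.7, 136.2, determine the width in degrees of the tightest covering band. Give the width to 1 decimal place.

82.2°

Sort the longitudes: -168.7°, -161.2°, -159.7°, -141.6°, +136.2°.
Eastward gaps between consecutive values (wrapping around): 7.5°, 1.5°, 18.1°, 277.8°, 55.1°.
Largest gap = 277.8° ⇒ minimal covering band is its complement: 360° − 277.8° = 82.2°.
Band runs from +136.2° eastward to -141.6°, crossing the antimeridian.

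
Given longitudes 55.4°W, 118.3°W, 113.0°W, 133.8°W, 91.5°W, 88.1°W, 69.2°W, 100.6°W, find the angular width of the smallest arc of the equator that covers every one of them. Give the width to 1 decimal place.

Sort the longitudes: -133.8°, -118.3°, -113.0°, -100.6°, -91.5°, -88.1°, -69.2°, -55.4°.
Eastward gaps between consecutive values (wrapping around): 15.5°, 5.3°, 12.4°, 9.1°, 3.4°, 18.9°, 13.8°, 281.6°.
Largest gap = 281.6° ⇒ minimal covering band is its complement: 360° − 281.6° = 78.4°.
Band runs from -133.8° eastward to -55.4°.

78.4°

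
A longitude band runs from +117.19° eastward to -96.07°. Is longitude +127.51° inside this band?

Yes

Band width going east from +117.19° to -96.07°: ((-96.07 − 117.19) mod 360) = 146.74°.
Offset of +127.51° east of the west edge: ((127.51 − 117.19) mod 360) = 10.32°.
10.32° ≤ 146.74° ⇒ inside.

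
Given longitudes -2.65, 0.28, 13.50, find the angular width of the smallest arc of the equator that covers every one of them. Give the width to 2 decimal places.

16.15°

Sort the longitudes: -2.65°, +0.28°, +13.50°.
Eastward gaps between consecutive values (wrapping around): 2.93°, 13.22°, 343.85°.
Largest gap = 343.85° ⇒ minimal covering band is its complement: 360° − 343.85° = 16.15°.
Band runs from -2.65° eastward to +13.50°.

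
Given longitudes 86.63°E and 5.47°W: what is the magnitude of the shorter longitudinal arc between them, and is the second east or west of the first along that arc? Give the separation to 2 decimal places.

Raw difference: -5.47 − 86.63 = -92.1°.
Normalise into (−180°, 180°]: -92.1° stays -92.1°.
Negative ⇒ the second point lies to the west; separation 92.10°.

92.10° west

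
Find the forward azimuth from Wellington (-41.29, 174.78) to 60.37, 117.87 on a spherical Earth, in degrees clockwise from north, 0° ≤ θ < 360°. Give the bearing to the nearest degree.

334°

Δλ = 117.87 − 174.78 = -56.91°.
θ = atan2( sin Δλ · cos φ₂ , cos φ₁ · sin φ₂ − sin φ₁ · cos φ₂ · cos Δλ )
  = atan2(-0.41421, 0.83124) = -26.487° → normalised to [0°, 360°): 333.513°.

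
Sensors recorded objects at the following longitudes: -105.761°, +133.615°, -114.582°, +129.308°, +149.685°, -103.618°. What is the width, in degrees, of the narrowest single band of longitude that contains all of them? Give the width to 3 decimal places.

Sort the longitudes: -114.582°, -105.761°, -103.618°, +129.308°, +133.615°, +149.685°.
Eastward gaps between consecutive values (wrapping around): 8.821°, 2.143°, 232.926°, 4.307°, 16.070°, 95.733°.
Largest gap = 232.926° ⇒ minimal covering band is its complement: 360° − 232.926° = 127.074°.
Band runs from +129.308° eastward to -103.618°, crossing the antimeridian.

127.074°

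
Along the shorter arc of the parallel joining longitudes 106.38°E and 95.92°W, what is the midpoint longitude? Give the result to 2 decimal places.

174.77°W

Signed shortest Δλ from +106.38° to -95.92° is +157.70°.
Midpoint longitude = +106.38° + (+157.70°)/2 = +106.38° + 78.85° = +185.23°.
Normalise into (−180°, 180°]: -174.77°.
(The naïve average (+106.38 + -95.92)/2 = 5.23° is on the wrong side of the globe.)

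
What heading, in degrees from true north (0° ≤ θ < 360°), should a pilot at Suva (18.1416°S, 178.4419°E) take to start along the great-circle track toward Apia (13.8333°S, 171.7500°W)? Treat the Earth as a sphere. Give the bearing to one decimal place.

Δλ = -171.7500 − 178.4419 = -350.1919°; wrapped into (−180°, 180°]: 9.8081°.
θ = atan2( sin Δλ · cos φ₂ , cos φ₁ · sin φ₂ − sin φ₁ · cos φ₂ · cos Δλ )
  = atan2(0.16541, 0.07070) = 66.856° → normalised to [0°, 360°): 66.856°.

66.9°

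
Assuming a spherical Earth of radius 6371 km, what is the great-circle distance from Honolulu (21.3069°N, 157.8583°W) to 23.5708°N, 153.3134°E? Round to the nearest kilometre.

5001 km

Δλ = 153.3134 − -157.8583 = 311.1717°; wrapped into (−180°, 180°]: -48.8283°.
Δφ = 23.5708 − 21.3069 = 2.2639°.
a = sin²(Δφ/2) + cos φ₁ · cos φ₂ · sin²(Δλ/2) = 0.146274.
c = 2·atan2(√a, √(1−a)) = 0.78491 rad → d = 6371·c ≈ 5000.67 km.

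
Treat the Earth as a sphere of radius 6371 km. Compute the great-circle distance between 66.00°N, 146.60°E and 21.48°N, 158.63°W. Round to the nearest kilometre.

6276 km

Δλ = -158.63 − 146.60 = -305.23°; wrapped into (−180°, 180°]: 54.77°.
Δφ = 21.48 − 66.00 = -44.52°.
a = sin²(Δφ/2) + cos φ₁ · cos φ₂ · sin²(Δλ/2) = 0.223574.
c = 2·atan2(√a, √(1−a)) = 0.98501 rad → d = 6371·c ≈ 6275.51 km.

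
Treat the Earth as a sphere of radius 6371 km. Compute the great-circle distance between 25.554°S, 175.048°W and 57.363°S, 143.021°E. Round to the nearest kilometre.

Δλ = 143.021 − -175.048 = 318.069°; wrapped into (−180°, 180°]: -41.931°.
Δφ = -57.363 − -25.554 = -31.809°.
a = sin²(Δφ/2) + cos φ₁ · cos φ₂ · sin²(Δλ/2) = 0.137387.
c = 2·atan2(√a, √(1−a)) = 0.75943 rad → d = 6371·c ≈ 4838.35 km.

4838 km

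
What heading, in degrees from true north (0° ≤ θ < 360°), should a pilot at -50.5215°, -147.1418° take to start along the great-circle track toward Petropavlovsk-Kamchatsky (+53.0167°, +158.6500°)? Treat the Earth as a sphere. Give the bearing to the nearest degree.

328°

Δλ = 158.6500 − -147.1418 = 305.7918°; wrapped into (−180°, 180°]: -54.2082°.
θ = atan2( sin Δλ · cos φ₂ , cos φ₁ · sin φ₂ − sin φ₁ · cos φ₂ · cos Δλ )
  = atan2(-0.48797, 0.77944) = -32.049° → normalised to [0°, 360°): 327.951°.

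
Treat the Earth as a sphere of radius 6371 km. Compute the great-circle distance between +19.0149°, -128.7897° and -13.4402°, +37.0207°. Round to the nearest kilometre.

Δλ = 37.0207 − -128.7897 = 165.8104°.
Δφ = -13.4402 − 19.0149 = -32.4551°.
a = sin²(Δφ/2) + cos φ₁ · cos φ₂ · sin²(Δλ/2) = 0.983608.
c = 2·atan2(√a, √(1−a)) = 2.88482 rad → d = 6371·c ≈ 18379.20 km.

18379 km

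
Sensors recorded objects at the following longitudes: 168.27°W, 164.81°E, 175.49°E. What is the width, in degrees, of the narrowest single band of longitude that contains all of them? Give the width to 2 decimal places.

Sort the longitudes: -168.27°, +164.81°, +175.49°.
Eastward gaps between consecutive values (wrapping around): 333.08°, 10.68°, 16.24°.
Largest gap = 333.08° ⇒ minimal covering band is its complement: 360° − 333.08° = 26.92°.
Band runs from +164.81° eastward to -168.27°, crossing the antimeridian.

26.92°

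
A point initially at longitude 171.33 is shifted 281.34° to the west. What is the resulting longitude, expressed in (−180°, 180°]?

Start at +171.33°; shift −281.34° → -110.01°.
-110.01° already lies in (−180°, 180°].

-110.01°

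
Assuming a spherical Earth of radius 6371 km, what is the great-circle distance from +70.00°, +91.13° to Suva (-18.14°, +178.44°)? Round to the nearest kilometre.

Δλ = 178.44 − 91.13 = 87.31°.
Δφ = -18.14 − 70.00 = -88.14°.
a = sin²(Δφ/2) + cos φ₁ · cos φ₂ · sin²(Δλ/2) = 0.638655.
c = 2·atan2(√a, √(1−a)) = 1.85179 rad → d = 6371·c ≈ 11797.75 km.

11798 km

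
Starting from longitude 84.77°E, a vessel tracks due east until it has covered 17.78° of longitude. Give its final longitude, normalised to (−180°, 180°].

102.55°E

Start at +84.77°; shift +17.78° → +102.55°.
+102.55° already lies in (−180°, 180°].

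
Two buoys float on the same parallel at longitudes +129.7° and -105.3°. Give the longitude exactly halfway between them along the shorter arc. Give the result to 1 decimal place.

Signed shortest Δλ from +129.7° to -105.3° is +125.0°.
Midpoint longitude = +129.7° + (+125.0°)/2 = +129.7° + 62.5° = +192.2°.
Normalise into (−180°, 180°]: -167.8°.
(The naïve average (+129.7 + -105.3)/2 = 12.2° is on the wrong side of the globe.)

-167.8°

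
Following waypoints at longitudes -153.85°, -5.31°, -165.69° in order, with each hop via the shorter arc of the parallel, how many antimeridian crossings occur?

Leg 1: -153.85° → -5.31°, shortest Δλ = 148.54° (east) — does not cross 180°.
Leg 2: -5.31° → -165.69°, shortest Δλ = -160.38° (west) — does not cross 180°.
Total crossings: 0.

0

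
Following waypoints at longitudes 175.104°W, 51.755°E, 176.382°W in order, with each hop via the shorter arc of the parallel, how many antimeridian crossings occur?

2

Leg 1: -175.104° → +51.755°, shortest Δλ = -133.141° (west) — crosses 180°.
Leg 2: +51.755° → -176.382°, shortest Δλ = 131.863° (east) — crosses 180°.
Total crossings: 2.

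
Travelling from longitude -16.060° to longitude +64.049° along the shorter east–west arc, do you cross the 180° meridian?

No

Signed shortest Δλ = ((64.049 − -16.060 + 180) mod 360) − 180 = 80.109°.
Going east by 80.109° from -16.060° reaches +64.049° without touching 180°.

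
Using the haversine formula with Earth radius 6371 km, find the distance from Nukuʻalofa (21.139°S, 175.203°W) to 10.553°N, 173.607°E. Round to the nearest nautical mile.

2014 nmi

Δλ = 173.607 − -175.203 = 348.810°; wrapped into (−180°, 180°]: -11.190°.
Δφ = 10.553 − -21.139 = 31.692°.
a = sin²(Δφ/2) + cos φ₁ · cos φ₂ · sin²(Δλ/2) = 0.083274.
c = 2·atan2(√a, √(1−a)) = 0.58547 rad → d = 6371·c ≈ 3730.03 km ≈ 2014.05 nmi.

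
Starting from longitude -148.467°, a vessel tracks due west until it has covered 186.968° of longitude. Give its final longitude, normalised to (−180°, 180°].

+24.565°

Start at -148.467°; shift −186.968° → -335.435°.
-335.435° lies outside (−180°, 180°]; add 360° → +24.565°.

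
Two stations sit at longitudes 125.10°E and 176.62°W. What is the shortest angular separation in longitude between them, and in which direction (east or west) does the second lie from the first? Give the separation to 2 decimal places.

Raw difference: -176.62 − 125.10 = -301.72°.
Normalise into (−180°, 180°]: -301.72° + 360° = 58.28°.
Positive ⇒ the second point lies to the east; separation 58.28°.

58.28° east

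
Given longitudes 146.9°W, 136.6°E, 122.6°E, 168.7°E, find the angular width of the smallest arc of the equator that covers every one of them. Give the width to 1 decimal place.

Sort the longitudes: -146.9°, +122.6°, +136.6°, +168.7°.
Eastward gaps between consecutive values (wrapping around): 269.5°, 14.0°, 32.1°, 44.4°.
Largest gap = 269.5° ⇒ minimal covering band is its complement: 360° − 269.5° = 90.5°.
Band runs from +122.6° eastward to -146.9°, crossing the antimeridian.

90.5°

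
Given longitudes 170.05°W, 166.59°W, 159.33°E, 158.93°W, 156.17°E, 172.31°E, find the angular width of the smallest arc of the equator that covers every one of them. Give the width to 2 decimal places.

Sort the longitudes: -170.05°, -166.59°, -158.93°, +156.17°, +159.33°, +172.31°.
Eastward gaps between consecutive values (wrapping around): 3.46°, 7.66°, 315.10°, 3.16°, 12.98°, 17.64°.
Largest gap = 315.10° ⇒ minimal covering band is its complement: 360° − 315.10° = 44.90°.
Band runs from +156.17° eastward to -158.93°, crossing the antimeridian.

44.90°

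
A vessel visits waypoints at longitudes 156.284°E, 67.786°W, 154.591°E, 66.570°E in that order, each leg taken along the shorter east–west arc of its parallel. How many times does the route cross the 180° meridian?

2

Leg 1: +156.284° → -67.786°, shortest Δλ = 135.93° (east) — crosses 180°.
Leg 2: -67.786° → +154.591°, shortest Δλ = -137.623° (west) — crosses 180°.
Leg 3: +154.591° → +66.570°, shortest Δλ = -88.021° (west) — does not cross 180°.
Total crossings: 2.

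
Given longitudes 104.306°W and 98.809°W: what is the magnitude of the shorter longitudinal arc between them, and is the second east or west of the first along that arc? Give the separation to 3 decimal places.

Raw difference: -98.809 − -104.306 = 5.497°.
Normalise into (−180°, 180°]: 5.497° stays 5.497°.
Positive ⇒ the second point lies to the east; separation 5.497°.

5.497° east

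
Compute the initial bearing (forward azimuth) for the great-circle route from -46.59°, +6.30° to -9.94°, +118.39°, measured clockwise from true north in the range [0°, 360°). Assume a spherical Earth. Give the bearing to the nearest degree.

Δλ = 118.39 − 6.30 = 112.09°.
θ = atan2( sin Δλ · cos φ₂ , cos φ₁ · sin φ₂ − sin φ₁ · cos φ₂ · cos Δλ )
  = atan2(0.91269, -0.38772) = 113.016° → normalised to [0°, 360°): 113.016°.

113°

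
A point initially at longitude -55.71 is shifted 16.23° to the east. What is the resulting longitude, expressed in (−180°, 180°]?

Start at -55.71°; shift +16.23° → -39.48°.
-39.48° already lies in (−180°, 180°].

-39.48°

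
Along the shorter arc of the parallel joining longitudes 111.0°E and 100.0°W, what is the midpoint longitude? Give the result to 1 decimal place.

Signed shortest Δλ from +111.0° to -100.0° is +149.0°.
Midpoint longitude = +111.0° + (+149.0°)/2 = +111.0° + 74.5° = +185.5°.
Normalise into (−180°, 180°]: -174.5°.
(The naïve average (+111.0 + -100.0)/2 = 5.5° is on the wrong side of the globe.)

174.5°W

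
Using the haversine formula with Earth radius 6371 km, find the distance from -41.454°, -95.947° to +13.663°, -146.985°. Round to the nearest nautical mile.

4350 nmi

Δλ = -146.985 − -95.947 = -51.038°.
Δφ = 13.663 − -41.454 = 55.117°.
a = sin²(Δφ/2) + cos φ₁ · cos φ₂ · sin²(Δλ/2) = 0.349215.
c = 2·atan2(√a, √(1−a)) = 1.26446 rad → d = 6371·c ≈ 8055.86 km ≈ 4349.82 nmi.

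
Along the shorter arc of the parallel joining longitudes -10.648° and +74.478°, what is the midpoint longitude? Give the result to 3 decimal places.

Signed shortest Δλ from -10.648° to +74.478° is +85.126°.
Midpoint longitude = -10.648° + (+85.126°)/2 = -10.648° + 42.563° = +31.915°.

+31.915°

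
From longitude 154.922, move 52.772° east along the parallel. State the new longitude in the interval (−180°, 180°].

Start at +154.922°; shift +52.772° → +207.694°.
+207.694° lies outside (−180°, 180°]; subtract 360° → -152.306°.

-152.306°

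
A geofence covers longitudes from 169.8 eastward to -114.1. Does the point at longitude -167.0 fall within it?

Yes

Band width going east from +169.8° to -114.1°: ((-114.1 − 169.8) mod 360) = 76.1°.
Offset of -167.0° east of the west edge: ((-167.0 − 169.8) mod 360) = 23.2°.
23.2° ≤ 76.1° ⇒ inside.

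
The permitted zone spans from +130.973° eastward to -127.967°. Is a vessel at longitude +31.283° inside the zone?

Band width going east from +130.973° to -127.967°: ((-127.967 − 130.973) mod 360) = 101.060°.
Offset of +31.283° east of the west edge: ((31.283 − 130.973) mod 360) = 260.310°.
260.310° > 101.060° ⇒ outside.

No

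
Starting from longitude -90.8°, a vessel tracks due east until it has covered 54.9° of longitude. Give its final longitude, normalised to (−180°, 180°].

Start at -90.8°; shift +54.9° → -35.9°.
-35.9° already lies in (−180°, 180°].

-35.9°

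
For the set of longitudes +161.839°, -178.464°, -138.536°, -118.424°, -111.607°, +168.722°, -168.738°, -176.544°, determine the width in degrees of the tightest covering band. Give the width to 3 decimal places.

Sort the longitudes: -178.464°, -176.544°, -168.738°, -138.536°, -118.424°, -111.607°, +161.839°, +168.722°.
Eastward gaps between consecutive values (wrapping around): 1.920°, 7.806°, 30.202°, 20.112°, 6.817°, 273.446°, 6.883°, 12.814°.
Largest gap = 273.446° ⇒ minimal covering band is its complement: 360° − 273.446° = 86.554°.
Band runs from +161.839° eastward to -111.607°, crossing the antimeridian.

86.554°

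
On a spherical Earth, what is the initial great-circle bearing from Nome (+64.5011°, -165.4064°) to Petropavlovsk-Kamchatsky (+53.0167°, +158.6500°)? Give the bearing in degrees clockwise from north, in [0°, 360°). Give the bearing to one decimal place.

Δλ = 158.6500 − -165.4064 = 324.0564°; wrapped into (−180°, 180°]: -35.9436°.
θ = atan2( sin Δλ · cos φ₂ , cos φ₁ · sin φ₂ − sin φ₁ · cos φ₂ · cos Δλ )
  = atan2(-0.35312, -0.09571) = -105.166° → normalised to [0°, 360°): 254.834°.

254.8°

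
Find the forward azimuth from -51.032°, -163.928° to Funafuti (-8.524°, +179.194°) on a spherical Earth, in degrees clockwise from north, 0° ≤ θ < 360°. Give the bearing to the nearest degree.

336°

Δλ = 179.194 − -163.928 = 343.122°; wrapped into (−180°, 180°]: -16.878°.
θ = atan2( sin Δλ · cos φ₂ , cos φ₁ · sin φ₂ − sin φ₁ · cos φ₂ · cos Δλ )
  = atan2(-0.28713, 0.64257) = -24.077° → normalised to [0°, 360°): 335.923°.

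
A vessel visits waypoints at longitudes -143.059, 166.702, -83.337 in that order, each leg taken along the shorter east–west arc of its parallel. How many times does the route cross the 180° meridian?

Leg 1: -143.059° → +166.702°, shortest Δλ = -50.239° (west) — crosses 180°.
Leg 2: +166.702° → -83.337°, shortest Δλ = 109.961° (east) — crosses 180°.
Total crossings: 2.

2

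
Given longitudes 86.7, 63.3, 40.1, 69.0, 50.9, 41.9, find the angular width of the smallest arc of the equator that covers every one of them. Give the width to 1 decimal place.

46.6°

Sort the longitudes: +40.1°, +41.9°, +50.9°, +63.3°, +69.0°, +86.7°.
Eastward gaps between consecutive values (wrapping around): 1.8°, 9.0°, 12.4°, 5.7°, 17.7°, 313.4°.
Largest gap = 313.4° ⇒ minimal covering band is its complement: 360° − 313.4° = 46.6°.
Band runs from +40.1° eastward to +86.7°.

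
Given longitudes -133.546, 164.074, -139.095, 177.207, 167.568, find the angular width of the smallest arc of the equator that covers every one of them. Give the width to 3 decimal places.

62.380°

Sort the longitudes: -139.095°, -133.546°, +164.074°, +167.568°, +177.207°.
Eastward gaps between consecutive values (wrapping around): 5.549°, 297.620°, 3.494°, 9.639°, 43.698°.
Largest gap = 297.620° ⇒ minimal covering band is its complement: 360° − 297.620° = 62.380°.
Band runs from +164.074° eastward to -133.546°, crossing the antimeridian.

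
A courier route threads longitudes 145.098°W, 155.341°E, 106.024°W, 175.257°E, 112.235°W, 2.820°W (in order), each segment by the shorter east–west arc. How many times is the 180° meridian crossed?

Leg 1: -145.098° → +155.341°, shortest Δλ = -59.561° (west) — crosses 180°.
Leg 2: +155.341° → -106.024°, shortest Δλ = 98.635° (east) — crosses 180°.
Leg 3: -106.024° → +175.257°, shortest Δλ = -78.719° (west) — crosses 180°.
Leg 4: +175.257° → -112.235°, shortest Δλ = 72.508° (east) — crosses 180°.
Leg 5: -112.235° → -2.820°, shortest Δλ = 109.415° (east) — does not cross 180°.
Total crossings: 4.

4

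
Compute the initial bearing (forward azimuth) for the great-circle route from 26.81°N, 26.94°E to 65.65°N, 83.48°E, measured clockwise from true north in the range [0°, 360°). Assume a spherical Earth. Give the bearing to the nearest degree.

Δλ = 83.48 − 26.94 = 56.54°.
θ = atan2( sin Δλ · cos φ₂ , cos φ₁ · sin φ₂ − sin φ₁ · cos φ₂ · cos Δλ )
  = atan2(0.34398, 0.71058) = 25.831° → normalised to [0°, 360°): 25.831°.

26°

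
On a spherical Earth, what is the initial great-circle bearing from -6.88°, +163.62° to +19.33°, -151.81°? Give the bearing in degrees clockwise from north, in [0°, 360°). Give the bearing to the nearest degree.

Δλ = -151.81 − 163.62 = -315.43°; wrapped into (−180°, 180°]: 44.57°.
θ = atan2( sin Δλ · cos φ₂ , cos φ₁ · sin φ₂ − sin φ₁ · cos φ₂ · cos Δλ )
  = atan2(0.66222, 0.40915) = 58.290° → normalised to [0°, 360°): 58.290°.

58°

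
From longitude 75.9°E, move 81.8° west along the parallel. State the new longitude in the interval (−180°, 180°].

Start at +75.9°; shift −81.8° → -5.9°.
-5.9° already lies in (−180°, 180°].

5.9°W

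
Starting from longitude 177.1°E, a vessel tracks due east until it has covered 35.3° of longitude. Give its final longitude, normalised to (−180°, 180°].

147.6°W

Start at +177.1°; shift +35.3° → +212.4°.
+212.4° lies outside (−180°, 180°]; subtract 360° → -147.6°.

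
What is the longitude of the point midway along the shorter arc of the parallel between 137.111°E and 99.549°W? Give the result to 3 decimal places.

Signed shortest Δλ from +137.111° to -99.549° is +123.340°.
Midpoint longitude = +137.111° + (+123.340°)/2 = +137.111° + 61.670° = +198.781°.
Normalise into (−180°, 180°]: -161.219°.
(The naïve average (+137.111 + -99.549)/2 = 18.781° is on the wrong side of the globe.)

161.219°W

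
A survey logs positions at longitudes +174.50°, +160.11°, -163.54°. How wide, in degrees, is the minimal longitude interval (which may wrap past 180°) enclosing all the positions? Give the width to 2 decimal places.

36.35°

Sort the longitudes: -163.54°, +160.11°, +174.50°.
Eastward gaps between consecutive values (wrapping around): 323.65°, 14.39°, 21.96°.
Largest gap = 323.65° ⇒ minimal covering band is its complement: 360° − 323.65° = 36.35°.
Band runs from +160.11° eastward to -163.54°, crossing the antimeridian.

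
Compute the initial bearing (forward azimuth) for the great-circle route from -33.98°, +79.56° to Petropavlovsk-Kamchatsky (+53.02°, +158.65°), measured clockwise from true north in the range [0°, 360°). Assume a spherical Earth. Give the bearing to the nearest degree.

Δλ = 158.65 − 79.56 = 79.09°.
θ = atan2( sin Δλ · cos φ₂ , cos φ₁ · sin φ₂ − sin φ₁ · cos φ₂ · cos Δλ )
  = atan2(0.59066, 0.72606) = 39.129° → normalised to [0°, 360°): 39.129°.

39°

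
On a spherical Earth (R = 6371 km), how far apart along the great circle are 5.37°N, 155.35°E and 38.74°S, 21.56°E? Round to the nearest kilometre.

Δλ = 21.56 − 155.35 = -133.79°.
Δφ = -38.74 − 5.37 = -44.11°.
a = sin²(Δφ/2) + cos φ₁ · cos φ₂ · sin²(Δλ/2) = 0.797983.
c = 2·atan2(√a, √(1−a)) = 2.20926 rad → d = 6371·c ≈ 14075.22 km.

14075 km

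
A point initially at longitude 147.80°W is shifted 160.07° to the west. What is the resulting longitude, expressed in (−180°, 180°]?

52.13°E

Start at -147.80°; shift −160.07° → -307.87°.
-307.87° lies outside (−180°, 180°]; add 360° → +52.13°.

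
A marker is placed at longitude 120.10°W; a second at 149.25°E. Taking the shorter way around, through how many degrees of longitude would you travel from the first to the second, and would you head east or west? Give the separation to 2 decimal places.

90.65° west

Raw difference: 149.25 − -120.10 = 269.35°.
Normalise into (−180°, 180°]: 269.35° − 360° = -90.65°.
Negative ⇒ the second point lies to the west; separation 90.65°.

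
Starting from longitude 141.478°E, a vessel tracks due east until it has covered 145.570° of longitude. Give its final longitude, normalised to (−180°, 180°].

72.952°W

Start at +141.478°; shift +145.570° → +287.048°.
+287.048° lies outside (−180°, 180°]; subtract 360° → -72.952°.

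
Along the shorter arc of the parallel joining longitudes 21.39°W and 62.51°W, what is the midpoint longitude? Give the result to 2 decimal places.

Signed shortest Δλ from -21.39° to -62.51° is -41.12°.
Midpoint longitude = -21.39° + (-41.12°)/2 = -21.39° − 20.56° = -41.95°.

41.95°W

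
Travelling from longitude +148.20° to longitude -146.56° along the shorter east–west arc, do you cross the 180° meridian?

Yes

Naïve |-146.56 − 148.20| = 294.76° > 180°, so the shorter arc goes the other way round — across 180°.
Signed shortest Δλ = ((-146.56 − 148.20 + 180) mod 360) − 180 = 65.24°.
Going east by 65.24° from +148.20° passes through 180° before reaching -146.56°.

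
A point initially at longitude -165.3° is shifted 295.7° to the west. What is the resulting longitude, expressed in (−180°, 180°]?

Start at -165.3°; shift −295.7° → -461.0°.
-461.0° lies outside (−180°, 180°]; add 360° → -101.0°.

-101.0°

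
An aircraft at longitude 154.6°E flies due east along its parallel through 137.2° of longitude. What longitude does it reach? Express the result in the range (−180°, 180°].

68.2°W

Start at +154.6°; shift +137.2° → +291.8°.
+291.8° lies outside (−180°, 180°]; subtract 360° → -68.2°.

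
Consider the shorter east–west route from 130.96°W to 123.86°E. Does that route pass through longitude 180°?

Yes

Naïve |123.86 − -130.96| = 254.82° > 180°, so the shorter arc goes the other way round — across 180°.
Signed shortest Δλ = ((123.86 − -130.96 + 180) mod 360) − 180 = -105.18°.
Going west by 105.18° from -130.96° passes through 180° before reaching +123.86°.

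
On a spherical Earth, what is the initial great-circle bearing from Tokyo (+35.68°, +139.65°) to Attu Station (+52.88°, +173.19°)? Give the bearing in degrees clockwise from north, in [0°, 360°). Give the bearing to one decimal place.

43.3°

Δλ = 173.19 − 139.65 = 33.54°.
θ = atan2( sin Δλ · cos φ₂ , cos φ₁ · sin φ₂ − sin φ₁ · cos φ₂ · cos Δλ )
  = atan2(0.33344, 0.35431) = 43.261° → normalised to [0°, 360°): 43.261°.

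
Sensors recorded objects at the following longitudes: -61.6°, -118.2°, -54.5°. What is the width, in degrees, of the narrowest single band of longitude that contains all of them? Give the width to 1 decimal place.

Sort the longitudes: -118.2°, -61.6°, -54.5°.
Eastward gaps between consecutive values (wrapping around): 56.6°, 7.1°, 296.3°.
Largest gap = 296.3° ⇒ minimal covering band is its complement: 360° − 296.3° = 63.7°.
Band runs from -118.2° eastward to -54.5°.

63.7°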